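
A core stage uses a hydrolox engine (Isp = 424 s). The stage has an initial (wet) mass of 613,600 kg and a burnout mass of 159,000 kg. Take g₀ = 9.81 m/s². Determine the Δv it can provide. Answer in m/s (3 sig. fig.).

v_e = Isp · g₀ = 424 × 9.81 = 4159.4 m/s.
Δv = v_e · ln(m₀/m_f) = 4159.4 × ln(3.859) = 4159.4 × 1.3504 ≈ 5617.1 m/s.

Δv ≈ 5620 m/s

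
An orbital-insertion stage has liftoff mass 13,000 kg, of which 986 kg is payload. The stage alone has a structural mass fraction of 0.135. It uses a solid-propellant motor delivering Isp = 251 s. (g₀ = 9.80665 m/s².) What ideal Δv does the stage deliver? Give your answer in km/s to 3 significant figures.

Stage wet mass = m₀ − payload = 13,000 − 986 = 12,014 kg.
Stage dry mass = ε × stage wet mass = 0.135 × 12,014 = 1,621.89 kg.
Burnout mass m_f = stage dry + payload = 1,621.89 + 986 = 2,607.89 kg.
v_e = Isp · g₀ = 251 × 9.80665 = 2461.5 m/s.
From the ideal rocket equation, Δv = v_e · ln(13,000/2,607.89) = 2461.5 × ln(4.985) = 2461.5 × 1.6064 ≈ 3954 m/s.

Δv ≈ 3.95 km/s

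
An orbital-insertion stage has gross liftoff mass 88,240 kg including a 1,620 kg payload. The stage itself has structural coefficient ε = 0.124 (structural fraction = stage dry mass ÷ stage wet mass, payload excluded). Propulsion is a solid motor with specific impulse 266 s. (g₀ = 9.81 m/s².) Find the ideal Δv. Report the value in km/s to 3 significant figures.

Stage wet mass = m₀ − payload = 88,240 − 1,620 = 86,620 kg.
Stage dry mass = ε × stage wet mass = 0.124 × 86,620 = 10,740.9 kg.
Burnout mass m_f = stage dry + payload = 10,740.9 + 1,620 = 12,360.9 kg.
v_e = Isp · g₀ = 266 × 9.81 = 2609.5 m/s.
Δv = v_e · ln(88,240/12,360.9) = 2609.5 × ln(7.139) = 2609.5 × 1.9655 ≈ 5129 m/s.

Δv ≈ 5.13 km/s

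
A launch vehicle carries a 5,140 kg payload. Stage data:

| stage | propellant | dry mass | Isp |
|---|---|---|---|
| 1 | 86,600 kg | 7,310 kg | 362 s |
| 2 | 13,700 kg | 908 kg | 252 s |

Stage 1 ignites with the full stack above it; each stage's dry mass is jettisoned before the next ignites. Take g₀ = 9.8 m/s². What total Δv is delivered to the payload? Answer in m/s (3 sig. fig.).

Δv ≈ 8010 m/s

Ignition mass of stage 1 = 86,600+7,310 + 13,700+908 + 5,140 = 113,658 kg.
Stage 1: m₀ = 113,658 kg, m_f = 113,658 − 86,600 = 27,058 kg; Δv = 362×9.8×ln(4.201) = 3547.6×1.4352 ≈ 5092 m/s.
Stage 2: m₀ = 19,748 kg, m_f = 19,748 − 13,700 = 6,048 kg; Δv = 252×9.8×ln(3.265) = 2469.6×1.1833 ≈ 2922 m/s.
Total Δv = 5092 + 2922 = 8014 m/s.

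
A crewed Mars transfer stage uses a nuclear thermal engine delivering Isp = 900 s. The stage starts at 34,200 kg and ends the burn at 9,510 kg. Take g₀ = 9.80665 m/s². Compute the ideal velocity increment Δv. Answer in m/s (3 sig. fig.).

v_e = Isp · g₀ = 900 × 9.80665 = 8826.0 m/s.
Using Δv = v_e ln(m₀/m_f): Δv = v_e · ln(m₀/m_f) = 8826.0 × ln(3.596) = 8826.0 × 1.2799 ≈ 11296.2 m/s.

Δv ≈ 11300 m/s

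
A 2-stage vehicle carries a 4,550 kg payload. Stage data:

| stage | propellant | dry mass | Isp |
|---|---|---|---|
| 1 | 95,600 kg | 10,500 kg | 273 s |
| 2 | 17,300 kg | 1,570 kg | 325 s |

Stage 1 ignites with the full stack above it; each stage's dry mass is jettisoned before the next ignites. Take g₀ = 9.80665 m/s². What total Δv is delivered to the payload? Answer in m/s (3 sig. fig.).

Δv ≈ 7860 m/s

Ignition mass of stage 1 = 95,600+10,500 + 17,300+1,570 + 4,550 = 129,520 kg.
Stage 1: m₀ = 129,520 kg, m_f = 129,520 − 95,600 = 33,920 kg; Δv = 273×9.80665×ln(3.818) = 2677.2×1.3398 ≈ 3587 m/s.
Stage 2: m₀ = 23,420 kg, m_f = 23,420 − 17,300 = 6,120 kg; Δv = 325×9.80665×ln(3.827) = 3187.2×1.3420 ≈ 4277 m/s.
Total Δv = 3587 + 4277 = 7864 m/s.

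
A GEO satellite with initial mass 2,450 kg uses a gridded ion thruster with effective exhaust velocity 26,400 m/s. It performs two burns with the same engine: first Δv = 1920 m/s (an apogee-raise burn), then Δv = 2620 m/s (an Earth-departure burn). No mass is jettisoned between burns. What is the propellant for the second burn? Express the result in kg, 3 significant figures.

After the first burn: m = 2450 × exp(−1920/26400.0) = 2450 × 0.92985 = 2,278.13 kg.
After the second burn: m = 2,278.13 × exp(−2620/26400.0) = 2,278.13 × 0.90552 = 2,062.89 kg.
Second-burn propellant = 2,278.13 − 2,062.89 = 215.24 kg.

propellant for the second burn ≈ 215 kg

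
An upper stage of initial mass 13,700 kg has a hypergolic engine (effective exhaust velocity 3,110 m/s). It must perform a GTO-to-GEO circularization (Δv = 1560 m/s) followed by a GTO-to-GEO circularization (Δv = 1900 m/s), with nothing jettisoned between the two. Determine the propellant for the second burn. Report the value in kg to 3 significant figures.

After the first burn: m = 13700 × exp(−1560/3110.0) = 13700 × 0.60556 = 8,296.17 kg.
After the second burn: m = 8,296.17 × exp(−1900/3110.0) = 8,296.17 × 0.54284 = 4,503.49 kg.
Second-burn propellant = 8,296.17 − 4,503.49 = 3,792.68 kg.

propellant for the second burn ≈ 3790 kg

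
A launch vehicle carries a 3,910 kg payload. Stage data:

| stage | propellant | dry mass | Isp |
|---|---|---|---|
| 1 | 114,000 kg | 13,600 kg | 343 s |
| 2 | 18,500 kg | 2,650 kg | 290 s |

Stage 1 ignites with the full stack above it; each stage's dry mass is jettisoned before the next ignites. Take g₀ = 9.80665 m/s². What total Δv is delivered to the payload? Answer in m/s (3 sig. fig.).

Δv ≈ 8430 m/s

Ignition mass of stage 1 = 114,000+13,600 + 18,500+2,650 + 3,910 = 152,660 kg.
Stage 1: m₀ = 152,660 kg, m_f = 152,660 − 114,000 = 38,660 kg; Δv = 343×9.80665×ln(3.949) = 3363.7×1.3734 ≈ 4620 m/s.
Stage 2: m₀ = 25,060 kg, m_f = 25,060 − 18,500 = 6,560 kg; Δv = 290×9.80665×ln(3.82) = 2843.9×1.3403 ≈ 3812 m/s.
Total Δv = 4620 + 3812 = 8432 m/s.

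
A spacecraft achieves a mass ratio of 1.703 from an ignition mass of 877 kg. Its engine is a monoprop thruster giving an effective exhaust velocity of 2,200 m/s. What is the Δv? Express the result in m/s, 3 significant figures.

Δv ≈ 1170 m/s

Δv = v_e · ln(1.703) = 2200.0 × 0.5324 ≈ 1171.3 m/s.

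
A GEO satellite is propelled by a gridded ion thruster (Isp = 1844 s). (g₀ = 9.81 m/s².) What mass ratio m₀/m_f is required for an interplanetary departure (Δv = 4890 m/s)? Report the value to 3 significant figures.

v_e = Isp · g₀ = 1844 × 9.81 = 18089.6 m/s.
m₀/m_f = exp(Δv / v_e) = exp(4890 / 18089.6) = exp(0.2703) = 1.3104.

mass ratio ≈ 1.31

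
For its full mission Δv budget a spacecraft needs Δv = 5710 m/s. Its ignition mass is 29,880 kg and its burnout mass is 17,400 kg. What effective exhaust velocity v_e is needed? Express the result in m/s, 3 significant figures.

v_e ≈ 10600 m/s

ln(m₀/m_f) = ln(29880/17400) = ln(1.717) = 0.5407.
By the Tsiolkovsky rocket equation, v_e = Δv / ln(m₀/m_f) = 5710 / 0.5407 = 10560.0 m/s.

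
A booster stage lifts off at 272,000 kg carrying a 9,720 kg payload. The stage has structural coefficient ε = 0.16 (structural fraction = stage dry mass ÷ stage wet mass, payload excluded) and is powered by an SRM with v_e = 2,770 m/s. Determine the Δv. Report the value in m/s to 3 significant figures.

Δv ≈ 4600 m/s

Stage wet mass = m₀ − payload = 272,000 − 9,720 = 262,280 kg.
Stage dry mass = ε × stage wet mass = 0.16 × 262,280 = 41,964.8 kg.
Burnout mass m_f = stage dry + payload = 41,964.8 + 9,720 = 51,684.8 kg.
From the ideal rocket equation, Δv = v_e · ln(272,000/51,684.8) = 2770.0 × ln(5.263) = 2770.0 × 1.6606 ≈ 4600 m/s.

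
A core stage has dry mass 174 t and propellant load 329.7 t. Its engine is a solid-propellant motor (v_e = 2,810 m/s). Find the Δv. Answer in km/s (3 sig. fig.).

Δv ≈ 2.99 km/s

m₀ = m_dry + m_prop = 174 + 329.7 = 503.7 t.
Rocket equation: Δv = v_e · ln(m₀/m_f) = 2810.0 × ln(2.895) = 2810.0 × 1.0629 ≈ 2986.8 m/s.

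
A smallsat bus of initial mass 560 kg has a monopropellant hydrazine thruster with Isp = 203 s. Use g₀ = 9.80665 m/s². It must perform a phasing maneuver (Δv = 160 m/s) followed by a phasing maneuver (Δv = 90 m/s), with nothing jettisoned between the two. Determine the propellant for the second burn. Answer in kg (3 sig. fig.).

propellant for the second burn ≈ 22.8 kg

v_e = Isp · g₀ = 203 × 9.80665 = 1990.7 m/s.
After the first burn: m = 560 × exp(−160/1990.7) = 560 × 0.92277 = 516.751 kg.
After the second burn: m = 516.751 × exp(−90/1990.7) = 516.751 × 0.95580 = 493.911 kg.
Second-burn propellant = 516.751 − 493.911 = 22.84 kg.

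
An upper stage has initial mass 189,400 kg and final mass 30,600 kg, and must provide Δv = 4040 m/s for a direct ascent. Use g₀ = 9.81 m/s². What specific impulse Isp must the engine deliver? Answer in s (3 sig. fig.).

ln(m₀/m_f) = ln(189400/30600) = ln(6.19) = 1.8229.
v_e = Δv / ln(m₀/m_f) = 4040 / 1.8229 = 2216.3 m/s.
Isp = v_e / g₀ = 2216.3 / 9.81 = 225.9 s.

Isp ≈ 226 s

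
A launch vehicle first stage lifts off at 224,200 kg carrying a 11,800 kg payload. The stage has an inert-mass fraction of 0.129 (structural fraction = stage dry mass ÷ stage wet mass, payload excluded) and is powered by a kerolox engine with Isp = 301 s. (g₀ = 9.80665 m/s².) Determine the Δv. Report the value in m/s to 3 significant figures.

Δv ≈ 5150 m/s

Stage wet mass = m₀ − payload = 224,200 − 11,800 = 212,400 kg.
Stage dry mass = ε × stage wet mass = 0.129 × 212,400 = 27,399.6 kg.
Burnout mass m_f = stage dry + payload = 27,399.6 + 11,800 = 39,199.6 kg.
v_e = Isp · g₀ = 301 × 9.80665 = 2951.8 m/s.
Δv = v_e · ln(224,200/39,199.6) = 2951.8 × ln(5.719) = 2951.8 × 1.7439 ≈ 5148 m/s.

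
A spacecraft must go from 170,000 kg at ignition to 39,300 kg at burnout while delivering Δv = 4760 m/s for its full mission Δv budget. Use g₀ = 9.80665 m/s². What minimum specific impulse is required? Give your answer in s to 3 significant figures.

ln(m₀/m_f) = ln(170000/39300) = ln(4.326) = 1.4646.
Using Δv = v_e ln(m₀/m_f): v_e = Δv / ln(m₀/m_f) = 4760 / 1.4646 = 3250.1 m/s.
Isp = v_e / g₀ = 3250.1 / 9.80665 = 331.4 s.

Isp ≈ 331 s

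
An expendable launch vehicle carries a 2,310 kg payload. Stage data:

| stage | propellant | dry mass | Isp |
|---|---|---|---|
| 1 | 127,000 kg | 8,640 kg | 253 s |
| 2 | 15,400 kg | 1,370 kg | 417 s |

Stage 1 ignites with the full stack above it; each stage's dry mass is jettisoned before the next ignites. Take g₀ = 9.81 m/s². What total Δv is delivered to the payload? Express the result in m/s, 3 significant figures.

Ignition mass of stage 1 = 127,000+8,640 + 15,400+1,370 + 2,310 = 154,720 kg.
Stage 1: m₀ = 154,720 kg, m_f = 154,720 − 127,000 = 27,720 kg; Δv = 253×9.81×ln(5.582) = 2481.9×1.7195 ≈ 4268 m/s.
Stage 2: m₀ = 19,080 kg, m_f = 19,080 − 15,400 = 3,680 kg; Δv = 417×9.81×ln(5.185) = 4090.8×1.6457 ≈ 6732 m/s.
Total Δv = 4268 + 6732 = 11000 m/s.

Δv ≈ 11000 m/s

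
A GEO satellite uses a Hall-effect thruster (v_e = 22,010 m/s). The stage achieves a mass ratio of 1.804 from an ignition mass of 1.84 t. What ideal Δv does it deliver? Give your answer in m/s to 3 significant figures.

By the Tsiolkovsky rocket equation, Δv = v_e · ln(1.804) = 22010.0 × 0.5900 ≈ 12986.0 m/s.

Δv ≈ 13000 m/s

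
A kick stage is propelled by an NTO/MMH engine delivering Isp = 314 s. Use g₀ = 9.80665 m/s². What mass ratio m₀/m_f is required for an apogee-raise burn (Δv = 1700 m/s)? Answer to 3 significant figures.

mass ratio ≈ 1.74

v_e = Isp · g₀ = 314 × 9.80665 = 3079.3 m/s.
m₀/m_f = exp(Δv / v_e) = exp(1700 / 3079.3) = exp(0.5521) = 1.7369.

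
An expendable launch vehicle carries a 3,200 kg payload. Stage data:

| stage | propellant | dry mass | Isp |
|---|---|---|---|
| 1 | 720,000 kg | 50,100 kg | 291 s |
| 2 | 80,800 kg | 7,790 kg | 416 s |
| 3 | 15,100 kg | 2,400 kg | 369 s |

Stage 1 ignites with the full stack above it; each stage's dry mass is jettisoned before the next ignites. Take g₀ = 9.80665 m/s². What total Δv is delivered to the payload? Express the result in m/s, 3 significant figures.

Ignition mass of stage 1 = 720,000+50,100 + 80,800+7,790 + 15,100+2,400 + 3,200 = 879,390 kg.
Stage 1: m₀ = 879,390 kg, m_f = 879,390 − 720,000 = 159,390 kg; Δv = 291×9.80665×ln(5.517) = 2853.7×1.7079 ≈ 4874 m/s.
Stage 2: m₀ = 109,290 kg, m_f = 109,290 − 80,800 = 28,490 kg; Δv = 416×9.80665×ln(3.836) = 4079.6×1.3445 ≈ 5485 m/s.
Stage 3: m₀ = 20,700 kg, m_f = 20,700 − 15,100 = 5,600 kg; Δv = 369×9.80665×ln(3.696) = 3618.7×1.3074 ≈ 4731 m/s.
Total Δv = 4874 + 5485 + 4731 = 15090 m/s.

Δv ≈ 15100 m/s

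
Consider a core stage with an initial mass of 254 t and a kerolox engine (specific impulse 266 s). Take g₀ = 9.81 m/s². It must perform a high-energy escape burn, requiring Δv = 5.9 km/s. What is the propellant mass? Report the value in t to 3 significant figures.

v_e = Isp · g₀ = 266 × 9.81 = 2609.5 m/s.
Using Δv = v_e ln(m₀/m_f): m₀/m_f = exp(Δv / v_e) = exp(5900 / 2609.5) = exp(2.2610) = 9.5927.
m_f = 254 / 9.5927 = 26.4785 t, so propellant = m₀ − m_f = 254 − 26.4785 = 227.5215 t.

propellant mass ≈ 228 t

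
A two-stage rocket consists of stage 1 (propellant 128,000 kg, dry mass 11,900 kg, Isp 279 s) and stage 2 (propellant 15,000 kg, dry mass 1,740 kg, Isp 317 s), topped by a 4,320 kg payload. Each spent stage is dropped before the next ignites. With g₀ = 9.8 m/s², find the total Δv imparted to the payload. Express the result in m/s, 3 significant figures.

Δv ≈ 8210 m/s

Ignition mass of stage 1 = 128,000+11,900 + 15,000+1,740 + 4,320 = 160,960 kg.
Stage 1: m₀ = 160,960 kg, m_f = 160,960 − 128,000 = 32,960 kg; Δv = 279×9.8×ln(4.883) = 2734.2×1.5859 ≈ 4336 m/s.
Stage 2: m₀ = 21,060 kg, m_f = 21,060 − 15,000 = 6,060 kg; Δv = 317×9.8×ln(3.475) = 3106.6×1.2457 ≈ 3870 m/s.
Total Δv = 4336 + 3870 = 8206 m/s.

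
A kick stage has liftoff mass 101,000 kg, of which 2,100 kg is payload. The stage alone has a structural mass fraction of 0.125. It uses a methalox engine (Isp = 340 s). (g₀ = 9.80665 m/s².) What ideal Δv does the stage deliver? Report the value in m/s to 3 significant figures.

Stage wet mass = m₀ − payload = 101,000 − 2,100 = 98,900 kg.
Stage dry mass = ε × stage wet mass = 0.125 × 98,900 = 12,362.5 kg.
Burnout mass m_f = stage dry + payload = 12,362.5 + 2,100 = 14,462.5 kg.
v_e = Isp · g₀ = 340 × 9.80665 = 3334.3 m/s.
Δv = v_e · ln(101,000/14,462.5) = 3334.3 × ln(6.984) = 3334.3 × 1.9436 ≈ 6480 m/s.

Δv ≈ 6480 m/s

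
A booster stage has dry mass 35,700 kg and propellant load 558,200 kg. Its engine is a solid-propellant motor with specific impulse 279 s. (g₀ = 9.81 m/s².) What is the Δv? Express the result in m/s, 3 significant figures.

v_e = Isp · g₀ = 279 × 9.81 = 2737.0 m/s.
m₀ = m_dry + m_prop = 35,700 + 558,200 = 593,900 kg.
Δv = v_e · ln(m₀/m_f) = 2737.0 × ln(16.64) = 2737.0 × 2.8116 ≈ 7695.2 m/s.

Δv ≈ 7700 m/s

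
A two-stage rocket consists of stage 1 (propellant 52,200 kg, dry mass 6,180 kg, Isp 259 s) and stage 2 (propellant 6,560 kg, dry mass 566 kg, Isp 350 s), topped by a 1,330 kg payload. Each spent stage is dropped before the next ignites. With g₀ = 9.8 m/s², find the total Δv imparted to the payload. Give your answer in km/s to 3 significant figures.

Ignition mass of stage 1 = 52,200+6,180 + 6,560+566 + 1,330 = 66,836 kg.
Stage 1: m₀ = 66,836 kg, m_f = 66,836 − 52,200 = 14,636 kg; Δv = 259×9.8×ln(4.567) = 2538.2×1.5188 ≈ 3855 m/s.
Stage 2: m₀ = 8,456 kg, m_f = 8,456 − 6,560 = 1,896 kg; Δv = 350×9.8×ln(4.46) = 3430.0×1.4951 ≈ 5128 m/s.
Total Δv = 3855 + 5128 = 8983 m/s.

Δv ≈ 8.98 km/s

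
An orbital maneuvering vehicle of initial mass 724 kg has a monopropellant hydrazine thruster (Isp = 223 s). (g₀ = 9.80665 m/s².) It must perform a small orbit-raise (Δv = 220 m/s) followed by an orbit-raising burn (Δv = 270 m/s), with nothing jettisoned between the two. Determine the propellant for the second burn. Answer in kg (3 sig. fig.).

propellant for the second burn ≈ 76.0 kg

v_e = Isp · g₀ = 223 × 9.80665 = 2186.9 m/s.
After the first burn: m = 724 × exp(−220/2186.9) = 724 × 0.90429 = 654.706 kg.
After the second burn: m = 654.706 × exp(−270/2186.9) = 654.706 × 0.88385 = 578.662 kg.
Second-burn propellant = 654.706 − 578.662 = 76.044 kg.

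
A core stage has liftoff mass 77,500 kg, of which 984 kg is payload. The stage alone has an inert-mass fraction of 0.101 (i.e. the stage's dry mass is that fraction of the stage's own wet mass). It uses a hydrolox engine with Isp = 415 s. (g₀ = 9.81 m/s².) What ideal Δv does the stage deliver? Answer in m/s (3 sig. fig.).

Stage wet mass = m₀ − payload = 77,500 − 984 = 76,516 kg.
Stage dry mass = ε × stage wet mass = 0.101 × 76,516 = 7,728.12 kg.
Burnout mass m_f = stage dry + payload = 7,728.12 + 984 = 8,712.12 kg.
v_e = Isp · g₀ = 415 × 9.81 = 4071.2 m/s.
Δv = v_e · ln(77,500/8,712.12) = 4071.2 × ln(8.896) = 4071.2 × 2.1856 ≈ 8898 m/s.

Δv ≈ 8900 m/s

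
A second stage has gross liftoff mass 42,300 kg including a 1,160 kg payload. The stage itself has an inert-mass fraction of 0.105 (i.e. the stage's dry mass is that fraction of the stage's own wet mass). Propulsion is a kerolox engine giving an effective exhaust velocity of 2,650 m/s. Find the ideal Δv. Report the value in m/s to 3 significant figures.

Δv ≈ 5420 m/s

Stage wet mass = m₀ − payload = 42,300 − 1,160 = 41,140 kg.
Stage dry mass = ε × stage wet mass = 0.105 × 41,140 = 4,319.7 kg.
Burnout mass m_f = stage dry + payload = 4,319.7 + 1,160 = 5,479.7 kg.
Δv = v_e · ln(42,300/5,479.7) = 2650.0 × ln(7.719) = 2650.0 × 2.0437 ≈ 5416 m/s.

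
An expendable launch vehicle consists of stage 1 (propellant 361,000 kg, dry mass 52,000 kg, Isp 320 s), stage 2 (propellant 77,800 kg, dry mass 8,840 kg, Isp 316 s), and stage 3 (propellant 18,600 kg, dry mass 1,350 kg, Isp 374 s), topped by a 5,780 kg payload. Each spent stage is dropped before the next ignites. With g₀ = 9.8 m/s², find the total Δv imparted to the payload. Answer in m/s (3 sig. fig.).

Ignition mass of stage 1 = 361,000+52,000 + 77,800+8,840 + 18,600+1,350 + 5,780 = 525,370 kg.
Stage 1: m₀ = 525,370 kg, m_f = 525,370 − 361,000 = 164,370 kg; Δv = 320×9.8×ln(3.196) = 3136.0×1.1620 ≈ 3644 m/s.
Stage 2: m₀ = 112,370 kg, m_f = 112,370 − 77,800 = 34,570 kg; Δv = 316×9.8×ln(3.251) = 3096.8×1.1788 ≈ 3651 m/s.
Stage 3: m₀ = 25,730 kg, m_f = 25,730 − 18,600 = 7,130 kg; Δv = 374×9.8×ln(3.609) = 3665.2×1.2833 ≈ 4704 m/s.
Total Δv = 3644 + 3651 + 4704 = 11999 m/s.

Δv ≈ 12000 m/s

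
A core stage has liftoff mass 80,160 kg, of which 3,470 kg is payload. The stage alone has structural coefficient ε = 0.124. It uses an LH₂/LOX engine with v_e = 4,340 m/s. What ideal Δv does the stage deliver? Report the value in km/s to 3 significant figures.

Δv ≈ 7.90 km/s

Stage wet mass = m₀ − payload = 80,160 − 3,470 = 76,690 kg.
Stage dry mass = ε × stage wet mass = 0.124 × 76,690 = 9,509.56 kg.
Burnout mass m_f = stage dry + payload = 9,509.56 + 3,470 = 12,979.56 kg.
Δv = v_e · ln(80,160/12,979.56) = 4340.0 × ln(6.176) = 4340.0 × 1.8206 ≈ 7902 m/s.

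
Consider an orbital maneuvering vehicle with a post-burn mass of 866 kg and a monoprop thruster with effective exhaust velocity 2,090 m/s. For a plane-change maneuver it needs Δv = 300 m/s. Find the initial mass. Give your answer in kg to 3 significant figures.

initial mass ≈ 1000 kg

m₀/m_f = exp(Δv / v_e) = exp(300 / 2090.0) = exp(0.1435) = 1.1544.
m₀ = m_f × 1.1544 = 866 × 1.1544 = 999.71 kg.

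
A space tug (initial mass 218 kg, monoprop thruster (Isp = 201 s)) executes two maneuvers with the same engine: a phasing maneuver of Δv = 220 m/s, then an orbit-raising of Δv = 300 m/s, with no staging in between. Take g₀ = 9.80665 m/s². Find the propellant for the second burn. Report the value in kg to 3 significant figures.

propellant for the second burn ≈ 27.5 kg

v_e = Isp · g₀ = 201 × 9.80665 = 1971.1 m/s.
After the first burn: m = 218 × exp(−220/1971.1) = 218 × 0.89439 = 194.977 kg.
After the second burn: m = 194.977 × exp(−300/1971.1) = 194.977 × 0.85882 = 167.45 kg.
Second-burn propellant = 194.977 − 167.45 = 27.527 kg.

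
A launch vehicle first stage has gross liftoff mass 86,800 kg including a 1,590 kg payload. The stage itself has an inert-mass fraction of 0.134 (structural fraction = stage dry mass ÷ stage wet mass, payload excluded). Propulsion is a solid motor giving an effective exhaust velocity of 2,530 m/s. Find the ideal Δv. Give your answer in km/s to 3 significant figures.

Δv ≈ 4.80 km/s

Stage wet mass = m₀ − payload = 86,800 − 1,590 = 85,210 kg.
Stage dry mass = ε × stage wet mass = 0.134 × 85,210 = 11,418.1 kg.
Burnout mass m_f = stage dry + payload = 11,418.1 + 1,590 = 13,008.1 kg.
Δv = v_e · ln(86,800/13,008.1) = 2530.0 × ln(6.673) = 2530.0 × 1.8980 ≈ 4802 m/s.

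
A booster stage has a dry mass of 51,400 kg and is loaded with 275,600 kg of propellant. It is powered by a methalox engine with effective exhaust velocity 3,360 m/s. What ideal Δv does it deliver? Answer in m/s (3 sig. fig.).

Δv ≈ 6220 m/s

m₀ = m_dry + m_prop = 51,400 + 275,600 = 327,000 kg.
Δv = v_e · ln(m₀/m_f) = 3360.0 × ln(6.362) = 3360.0 × 1.8503 ≈ 6217.1 m/s.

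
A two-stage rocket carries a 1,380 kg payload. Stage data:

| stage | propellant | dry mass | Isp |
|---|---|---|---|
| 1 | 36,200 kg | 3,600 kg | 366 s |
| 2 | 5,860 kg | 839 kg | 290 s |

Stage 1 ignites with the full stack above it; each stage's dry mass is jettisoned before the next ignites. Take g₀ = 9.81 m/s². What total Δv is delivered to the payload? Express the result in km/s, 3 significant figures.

Δv ≈ 8.74 km/s

Ignition mass of stage 1 = 36,200+3,600 + 5,860+839 + 1,380 = 47,879 kg.
Stage 1: m₀ = 47,879 kg, m_f = 47,879 − 36,200 = 11,679 kg; Δv = 366×9.81×ln(4.1) = 3590.5×1.4109 ≈ 5066 m/s.
Stage 2: m₀ = 8,079 kg, m_f = 8,079 − 5,860 = 2,219 kg; Δv = 290×9.81×ln(3.641) = 2844.9×1.2922 ≈ 3676 m/s.
Total Δv = 5066 + 3676 = 8742 m/s.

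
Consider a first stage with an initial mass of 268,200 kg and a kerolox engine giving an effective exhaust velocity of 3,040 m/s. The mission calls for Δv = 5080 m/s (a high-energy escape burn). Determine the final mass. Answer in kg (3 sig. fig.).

m₀/m_f = exp(Δv / v_e) = exp(5080 / 3040.0) = exp(1.6711) = 5.3178.
m_f = m₀ / 5.3178 = 268,200 / 5.3178 = 50,434.4 kg.

final mass ≈ 50400 kg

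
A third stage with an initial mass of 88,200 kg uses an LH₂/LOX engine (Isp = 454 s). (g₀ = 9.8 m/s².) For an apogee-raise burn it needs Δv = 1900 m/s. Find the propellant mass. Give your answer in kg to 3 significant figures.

propellant mass ≈ 30700 kg

v_e = Isp · g₀ = 454 × 9.8 = 4449.2 m/s.
By the Tsiolkovsky rocket equation, m₀/m_f = exp(Δv / v_e) = exp(1900 / 4449.2) = exp(0.4270) = 1.5327.
m_f = 88,200 / 1.5327 = 57,545.5 kg, so propellant = m₀ − m_f = 88,200 − 57,545.5 = 30,654.5 kg.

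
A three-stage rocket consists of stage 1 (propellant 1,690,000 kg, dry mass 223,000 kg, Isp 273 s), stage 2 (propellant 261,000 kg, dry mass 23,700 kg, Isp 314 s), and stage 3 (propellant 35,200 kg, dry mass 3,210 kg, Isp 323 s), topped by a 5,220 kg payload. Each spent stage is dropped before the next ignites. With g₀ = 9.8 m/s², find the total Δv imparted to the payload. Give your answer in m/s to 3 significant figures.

Δv ≈ 13800 m/s

Ignition mass of stage 1 = 1,690,000+223,000 + 261,000+23,700 + 35,200+3,210 + 5,220 = 2,241,330 kg.
Stage 1: m₀ = 2,241,330 kg, m_f = 2,241,330 − 1,690,000 = 551,330 kg; Δv = 273×9.8×ln(4.065) = 2675.4×1.4025 ≈ 3752 m/s.
Stage 2: m₀ = 328,330 kg, m_f = 328,330 − 261,000 = 67,330 kg; Δv = 314×9.8×ln(4.876) = 3077.2×1.5844 ≈ 4876 m/s.
Stage 3: m₀ = 43,630 kg, m_f = 43,630 − 35,200 = 8,430 kg; Δv = 323×9.8×ln(5.176) = 3165.4×1.6439 ≈ 5204 m/s.
Total Δv = 3752 + 4876 + 5204 = 13832 m/s.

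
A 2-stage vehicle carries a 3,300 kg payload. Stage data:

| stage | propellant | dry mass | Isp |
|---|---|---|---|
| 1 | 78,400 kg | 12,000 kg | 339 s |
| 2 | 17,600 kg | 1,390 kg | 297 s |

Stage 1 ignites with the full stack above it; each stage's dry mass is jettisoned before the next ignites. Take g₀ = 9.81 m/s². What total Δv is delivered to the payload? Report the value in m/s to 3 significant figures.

Ignition mass of stage 1 = 78,400+12,000 + 17,600+1,390 + 3,300 = 112,690 kg.
Stage 1: m₀ = 112,690 kg, m_f = 112,690 − 78,400 = 34,290 kg; Δv = 339×9.81×ln(3.286) = 3325.6×1.1898 ≈ 3957 m/s.
Stage 2: m₀ = 22,290 kg, m_f = 22,290 − 17,600 = 4,690 kg; Δv = 297×9.81×ln(4.753) = 2913.6×1.5587 ≈ 4541 m/s.
Total Δv = 3957 + 4541 = 8498 m/s.

Δv ≈ 8500 m/s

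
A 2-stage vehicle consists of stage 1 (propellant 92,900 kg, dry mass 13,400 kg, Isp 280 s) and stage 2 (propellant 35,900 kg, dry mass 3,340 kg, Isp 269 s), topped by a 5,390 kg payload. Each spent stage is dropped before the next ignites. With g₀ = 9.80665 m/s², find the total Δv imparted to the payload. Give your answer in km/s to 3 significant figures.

Δv ≈ 6.93 km/s

Ignition mass of stage 1 = 92,900+13,400 + 35,900+3,340 + 5,390 = 150,930 kg.
Stage 1: m₀ = 150,930 kg, m_f = 150,930 − 92,900 = 58,030 kg; Δv = 280×9.80665×ln(2.601) = 2745.9×0.9559 ≈ 2625 m/s.
Stage 2: m₀ = 44,630 kg, m_f = 44,630 − 35,900 = 8,730 kg; Δv = 269×9.80665×ln(5.112) = 2638.0×1.6316 ≈ 4304 m/s.
Total Δv = 2625 + 4304 = 6929 m/s.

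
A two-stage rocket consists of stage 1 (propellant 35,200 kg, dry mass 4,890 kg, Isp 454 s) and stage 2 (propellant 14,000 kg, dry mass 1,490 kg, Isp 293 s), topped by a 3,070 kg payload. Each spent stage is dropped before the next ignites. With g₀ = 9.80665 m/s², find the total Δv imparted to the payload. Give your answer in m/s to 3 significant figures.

Δv ≈ 8110 m/s

Ignition mass of stage 1 = 35,200+4,890 + 14,000+1,490 + 3,070 = 58,650 kg.
Stage 1: m₀ = 58,650 kg, m_f = 58,650 − 35,200 = 23,450 kg; Δv = 454×9.80665×ln(2.501) = 4452.2×0.9167 ≈ 4081 m/s.
Stage 2: m₀ = 18,560 kg, m_f = 18,560 − 14,000 = 4,560 kg; Δv = 293×9.80665×ln(4.07) = 2873.3×1.4037 ≈ 4033 m/s.
Total Δv = 4081 + 4033 = 8114 m/s.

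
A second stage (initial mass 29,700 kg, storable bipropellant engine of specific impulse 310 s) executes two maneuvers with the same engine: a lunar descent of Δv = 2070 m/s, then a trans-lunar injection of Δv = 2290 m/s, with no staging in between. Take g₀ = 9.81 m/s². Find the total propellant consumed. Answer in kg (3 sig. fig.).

total propellant consumed ≈ 22600 kg

v_e = Isp · g₀ = 310 × 9.81 = 3041.1 m/s.
After the first burn: m = 29700 × exp(−2070/3041.1) = 29700 × 0.50628 = 15,036.5 kg.
After the second burn: m = 15,036.5 × exp(−2290/3041.1) = 15,036.5 × 0.47094 = 7,081.29 kg.
Total propellant = m₀ − m_final = 29700 − 7,081.29 = 22,618.71 kg.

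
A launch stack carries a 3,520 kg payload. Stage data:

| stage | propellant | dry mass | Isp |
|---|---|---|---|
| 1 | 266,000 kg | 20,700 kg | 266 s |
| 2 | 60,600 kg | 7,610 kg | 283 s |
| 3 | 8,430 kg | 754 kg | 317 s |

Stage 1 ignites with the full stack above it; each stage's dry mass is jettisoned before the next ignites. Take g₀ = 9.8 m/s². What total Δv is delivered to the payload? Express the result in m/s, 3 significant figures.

Ignition mass of stage 1 = 266,000+20,700 + 60,600+7,610 + 8,430+754 + 3,520 = 367,614 kg.
Stage 1: m₀ = 367,614 kg, m_f = 367,614 − 266,000 = 101,614 kg; Δv = 266×9.8×ln(3.618) = 2606.8×1.2859 ≈ 3352 m/s.
Stage 2: m₀ = 80,914 kg, m_f = 80,914 − 60,600 = 20,314 kg; Δv = 283×9.8×ln(3.983) = 2773.4×1.3821 ≈ 3833 m/s.
Stage 3: m₀ = 12,704 kg, m_f = 12,704 − 8,430 = 4,274 kg; Δv = 317×9.8×ln(2.972) = 3106.6×1.0894 ≈ 3384 m/s.
Total Δv = 3352 + 3833 + 3384 = 10569 m/s.

Δv ≈ 10600 m/s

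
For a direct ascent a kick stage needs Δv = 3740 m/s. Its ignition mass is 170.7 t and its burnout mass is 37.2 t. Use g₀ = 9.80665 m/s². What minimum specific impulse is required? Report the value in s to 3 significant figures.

ln(m₀/m_f) = ln(170700/37200) = ln(4.589) = 1.5236.
By the Tsiolkovsky rocket equation, v_e = Δv / ln(m₀/m_f) = 3740 / 1.5236 = 2454.7 m/s.
Isp = v_e / g₀ = 2454.7 / 9.80665 = 250.3 s.

Isp ≈ 250 s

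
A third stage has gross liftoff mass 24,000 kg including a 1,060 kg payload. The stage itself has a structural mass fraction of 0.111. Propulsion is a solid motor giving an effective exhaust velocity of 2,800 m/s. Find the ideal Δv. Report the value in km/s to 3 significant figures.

Stage wet mass = m₀ − payload = 24,000 − 1,060 = 22,940 kg.
Stage dry mass = ε × stage wet mass = 0.111 × 22,940 = 2,546.34 kg.
Burnout mass m_f = stage dry + payload = 2,546.34 + 1,060 = 3,606.34 kg.
Rocket equation: Δv = v_e · ln(24,000/3,606.34) = 2800.0 × ln(6.655) = 2800.0 × 1.8954 ≈ 5307 m/s.

Δv ≈ 5.31 km/s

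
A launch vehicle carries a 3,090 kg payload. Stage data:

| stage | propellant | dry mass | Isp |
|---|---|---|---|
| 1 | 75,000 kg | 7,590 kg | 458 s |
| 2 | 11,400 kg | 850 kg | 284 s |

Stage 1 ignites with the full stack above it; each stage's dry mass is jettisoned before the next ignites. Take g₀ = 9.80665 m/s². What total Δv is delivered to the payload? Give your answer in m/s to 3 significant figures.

Δv ≈ 10300 m/s

Ignition mass of stage 1 = 75,000+7,590 + 11,400+850 + 3,090 = 97,930 kg.
Stage 1: m₀ = 97,930 kg, m_f = 97,930 − 75,000 = 22,930 kg; Δv = 458×9.80665×ln(4.271) = 4491.4×1.4518 ≈ 6521 m/s.
Stage 2: m₀ = 15,340 kg, m_f = 15,340 − 11,400 = 3,940 kg; Δv = 284×9.80665×ln(3.893) = 2785.1×1.3593 ≈ 3786 m/s.
Total Δv = 6521 + 3786 = 10307 m/s.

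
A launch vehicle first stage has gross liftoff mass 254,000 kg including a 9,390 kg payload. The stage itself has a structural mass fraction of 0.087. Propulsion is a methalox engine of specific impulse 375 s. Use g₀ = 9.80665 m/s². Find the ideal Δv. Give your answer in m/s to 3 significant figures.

Stage wet mass = m₀ − payload = 254,000 − 9,390 = 244,610 kg.
Stage dry mass = ε × stage wet mass = 0.087 × 244,610 = 21,281.1 kg.
Burnout mass m_f = stage dry + payload = 21,281.1 + 9,390 = 30,671.1 kg.
v_e = Isp · g₀ = 375 × 9.80665 = 3677.5 m/s.
By the Tsiolkovsky rocket equation, Δv = v_e · ln(254,000/30,671.1) = 3677.5 × ln(8.281) = 3677.5 × 2.1140 ≈ 7774 m/s.

Δv ≈ 7770 m/s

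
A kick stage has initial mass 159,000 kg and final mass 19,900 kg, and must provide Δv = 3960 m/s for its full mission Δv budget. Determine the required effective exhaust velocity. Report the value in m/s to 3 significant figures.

ln(m₀/m_f) = ln(159000/19900) = ln(7.99) = 2.0782.
v_e = Δv / ln(m₀/m_f) = 3960 / 2.0782 = 1905.5 m/s.

v_e ≈ 1910 m/s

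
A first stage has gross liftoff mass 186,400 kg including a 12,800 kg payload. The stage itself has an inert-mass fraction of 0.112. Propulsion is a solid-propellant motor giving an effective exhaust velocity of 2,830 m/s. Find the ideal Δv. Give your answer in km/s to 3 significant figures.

Δv ≈ 4.97 km/s

Stage wet mass = m₀ − payload = 186,400 − 12,800 = 173,600 kg.
Stage dry mass = ε × stage wet mass = 0.112 × 173,600 = 19,443.2 kg.
Burnout mass m_f = stage dry + payload = 19,443.2 + 12,800 = 32,243.2 kg.
Using Δv = v_e ln(m₀/m_f): Δv = v_e · ln(186,400/32,243.2) = 2830.0 × ln(5.781) = 2830.0 × 1.7546 ≈ 4965 m/s.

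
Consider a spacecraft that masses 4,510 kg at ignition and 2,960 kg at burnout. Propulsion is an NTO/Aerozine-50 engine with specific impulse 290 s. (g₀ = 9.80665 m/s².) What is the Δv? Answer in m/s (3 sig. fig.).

Δv ≈ 1200 m/s

v_e = Isp · g₀ = 290 × 9.80665 = 2843.9 m/s.
Δv = v_e · ln(m₀/m_f) = 2843.9 × ln(1.524) = 2843.9 × 0.4211 ≈ 1197.6 m/s.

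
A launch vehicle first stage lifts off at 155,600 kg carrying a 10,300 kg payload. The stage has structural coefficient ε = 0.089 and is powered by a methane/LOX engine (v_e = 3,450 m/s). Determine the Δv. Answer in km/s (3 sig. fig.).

Stage wet mass = m₀ − payload = 155,600 − 10,300 = 145,300 kg.
Stage dry mass = ε × stage wet mass = 0.089 × 145,300 = 12,931.7 kg.
Burnout mass m_f = stage dry + payload = 12,931.7 + 10,300 = 23,231.7 kg.
Using Δv = v_e ln(m₀/m_f): Δv = v_e · ln(155,600/23,231.7) = 3450.0 × ln(6.698) = 3450.0 × 1.9018 ≈ 6561 m/s.

Δv ≈ 6.56 km/s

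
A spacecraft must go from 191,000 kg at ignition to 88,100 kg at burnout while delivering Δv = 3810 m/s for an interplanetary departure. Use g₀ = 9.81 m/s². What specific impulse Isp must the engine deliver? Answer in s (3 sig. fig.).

Isp ≈ 502 s

ln(m₀/m_f) = ln(191000/88100) = ln(2.168) = 0.7738.
Rocket equation: v_e = Δv / ln(m₀/m_f) = 3810 / 0.7738 = 4923.7 m/s.
Isp = v_e / g₀ = 4923.7 / 9.81 = 501.9 s.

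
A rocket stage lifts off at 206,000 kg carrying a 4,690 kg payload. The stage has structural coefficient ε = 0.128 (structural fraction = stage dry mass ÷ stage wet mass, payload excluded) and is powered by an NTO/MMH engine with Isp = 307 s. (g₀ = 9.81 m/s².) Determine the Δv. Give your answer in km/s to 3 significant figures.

Δv ≈ 5.76 km/s

Stage wet mass = m₀ − payload = 206,000 − 4,690 = 201,310 kg.
Stage dry mass = ε × stage wet mass = 0.128 × 201,310 = 25,767.7 kg.
Burnout mass m_f = stage dry + payload = 25,767.7 + 4,690 = 30,457.7 kg.
v_e = Isp · g₀ = 307 × 9.81 = 3011.7 m/s.
Rocket equation: Δv = v_e · ln(206,000/30,457.7) = 3011.7 × ln(6.763) = 3011.7 × 1.9115 ≈ 5757 m/s.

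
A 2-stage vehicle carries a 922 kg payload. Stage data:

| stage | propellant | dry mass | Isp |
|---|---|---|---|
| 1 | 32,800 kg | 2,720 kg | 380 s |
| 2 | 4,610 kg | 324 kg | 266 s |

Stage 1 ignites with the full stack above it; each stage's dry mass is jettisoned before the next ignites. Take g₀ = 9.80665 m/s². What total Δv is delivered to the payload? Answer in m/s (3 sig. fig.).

Δv ≈ 9900 m/s

Ignition mass of stage 1 = 32,800+2,720 + 4,610+324 + 922 = 41,376 kg.
Stage 1: m₀ = 41,376 kg, m_f = 41,376 − 32,800 = 8,576 kg; Δv = 380×9.80665×ln(4.825) = 3726.5×1.5737 ≈ 5865 m/s.
Stage 2: m₀ = 5,856 kg, m_f = 5,856 − 4,610 = 1,246 kg; Δv = 266×9.80665×ln(4.7) = 2608.6×1.5475 ≈ 4037 m/s.
Total Δv = 5865 + 4037 = 9902 m/s.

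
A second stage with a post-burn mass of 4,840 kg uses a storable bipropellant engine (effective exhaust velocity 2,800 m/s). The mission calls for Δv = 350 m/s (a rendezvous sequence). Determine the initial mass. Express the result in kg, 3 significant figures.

initial mass ≈ 5480 kg

From the ideal rocket equation, m₀/m_f = exp(Δv / v_e) = exp(350 / 2800.0) = exp(0.1250) = 1.1331.
m₀ = m_f × 1.1331 = 4,840 × 1.1331 = 5,484.2 kg.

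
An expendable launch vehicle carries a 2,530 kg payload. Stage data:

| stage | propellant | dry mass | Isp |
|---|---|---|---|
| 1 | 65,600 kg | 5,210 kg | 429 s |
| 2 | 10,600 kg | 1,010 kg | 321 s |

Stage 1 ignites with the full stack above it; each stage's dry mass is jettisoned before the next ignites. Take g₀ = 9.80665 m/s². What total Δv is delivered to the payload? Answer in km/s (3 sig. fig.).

Δv ≈ 10.6 km/s

Ignition mass of stage 1 = 65,600+5,210 + 10,600+1,010 + 2,530 = 84,950 kg.
Stage 1: m₀ = 84,950 kg, m_f = 84,950 − 65,600 = 19,350 kg; Δv = 429×9.80665×ln(4.39) = 4207.1×1.4794 ≈ 6224 m/s.
Stage 2: m₀ = 14,140 kg, m_f = 14,140 − 10,600 = 3,540 kg; Δv = 321×9.80665×ln(3.994) = 3147.9×1.3849 ≈ 4360 m/s.
Total Δv = 6224 + 4360 = 10584 m/s.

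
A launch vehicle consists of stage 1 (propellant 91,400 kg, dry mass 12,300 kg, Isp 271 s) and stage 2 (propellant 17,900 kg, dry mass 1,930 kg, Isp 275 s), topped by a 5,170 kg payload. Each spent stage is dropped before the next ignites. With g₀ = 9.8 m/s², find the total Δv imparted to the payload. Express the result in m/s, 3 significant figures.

Δv ≈ 6680 m/s

Ignition mass of stage 1 = 91,400+12,300 + 17,900+1,930 + 5,170 = 128,700 kg.
Stage 1: m₀ = 128,700 kg, m_f = 128,700 − 91,400 = 37,300 kg; Δv = 271×9.8×ln(3.45) = 2655.8×1.2385 ≈ 3289 m/s.
Stage 2: m₀ = 25,000 kg, m_f = 25,000 − 17,900 = 7,100 kg; Δv = 275×9.8×ln(3.521) = 2695.0×1.2588 ≈ 3392 m/s.
Total Δv = 3289 + 3392 = 6681 m/s.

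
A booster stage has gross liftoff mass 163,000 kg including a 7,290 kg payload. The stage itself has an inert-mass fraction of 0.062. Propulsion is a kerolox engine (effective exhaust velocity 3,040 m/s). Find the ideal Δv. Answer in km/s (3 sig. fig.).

Δv ≈ 6.88 km/s

Stage wet mass = m₀ − payload = 163,000 − 7,290 = 155,710 kg.
Stage dry mass = ε × stage wet mass = 0.062 × 155,710 = 9,654.02 kg.
Burnout mass m_f = stage dry + payload = 9,654.02 + 7,290 = 16,944.02 kg.
By the Tsiolkovsky rocket equation, Δv = v_e · ln(163,000/16,944.02) = 3040.0 × ln(9.62) = 3040.0 × 2.2638 ≈ 6882 m/s.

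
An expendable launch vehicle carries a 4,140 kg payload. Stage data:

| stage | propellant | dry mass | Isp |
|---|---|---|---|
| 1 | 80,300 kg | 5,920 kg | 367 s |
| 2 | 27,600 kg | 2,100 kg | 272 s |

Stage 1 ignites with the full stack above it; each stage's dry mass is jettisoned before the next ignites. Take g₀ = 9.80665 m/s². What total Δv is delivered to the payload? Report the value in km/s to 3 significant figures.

Δv ≈ 8.49 km/s

Ignition mass of stage 1 = 80,300+5,920 + 27,600+2,100 + 4,140 = 120,060 kg.
Stage 1: m₀ = 120,060 kg, m_f = 120,060 − 80,300 = 39,760 kg; Δv = 367×9.80665×ln(3.02) = 3599.0×1.1051 ≈ 3977 m/s.
Stage 2: m₀ = 33,840 kg, m_f = 33,840 − 27,600 = 6,240 kg; Δv = 272×9.80665×ln(5.423) = 2667.4×1.6907 ≈ 4510 m/s.
Total Δv = 3977 + 4510 = 8487 m/s.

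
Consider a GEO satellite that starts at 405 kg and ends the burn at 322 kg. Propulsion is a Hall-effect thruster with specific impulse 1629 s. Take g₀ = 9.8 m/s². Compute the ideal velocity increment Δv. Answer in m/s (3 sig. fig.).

Δv ≈ 3660 m/s

v_e = Isp · g₀ = 1629 × 9.8 = 15964.2 m/s.
From the ideal rocket equation, Δv = v_e · ln(m₀/m_f) = 15964.2 × ln(1.258) = 15964.2 × 0.2293 ≈ 3661.2 m/s.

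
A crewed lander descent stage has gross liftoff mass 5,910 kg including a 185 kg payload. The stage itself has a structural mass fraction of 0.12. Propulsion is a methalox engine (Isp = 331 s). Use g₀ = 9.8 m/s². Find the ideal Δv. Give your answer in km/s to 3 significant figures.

Stage wet mass = m₀ − payload = 5,910 − 185 = 5,725 kg.
Stage dry mass = ε × stage wet mass = 0.12 × 5,725 = 687 kg.
Burnout mass m_f = stage dry + payload = 687 + 185 = 872 kg.
v_e = Isp · g₀ = 331 × 9.8 = 3243.8 m/s.
Δv = v_e · ln(5,910/872) = 3243.8 × ln(6.778) = 3243.8 × 1.9136 ≈ 6207 m/s.

Δv ≈ 6.21 km/s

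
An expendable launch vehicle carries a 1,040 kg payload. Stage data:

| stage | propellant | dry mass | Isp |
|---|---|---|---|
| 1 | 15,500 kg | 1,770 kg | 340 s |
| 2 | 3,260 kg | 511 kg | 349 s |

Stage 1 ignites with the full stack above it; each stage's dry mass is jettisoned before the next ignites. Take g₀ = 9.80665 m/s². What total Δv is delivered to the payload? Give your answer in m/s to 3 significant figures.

Ignition mass of stage 1 = 15,500+1,770 + 3,260+511 + 1,040 = 22,081 kg.
Stage 1: m₀ = 22,081 kg, m_f = 22,081 − 15,500 = 6,581 kg; Δv = 340×9.80665×ln(3.355) = 3334.3×1.2105 ≈ 4036 m/s.
Stage 2: m₀ = 4,811 kg, m_f = 4,811 − 3,260 = 1,551 kg; Δv = 349×9.80665×ln(3.102) = 3422.5×1.1320 ≈ 3874 m/s.
Total Δv = 4036 + 3874 = 7910 m/s.

Δv ≈ 7910 m/s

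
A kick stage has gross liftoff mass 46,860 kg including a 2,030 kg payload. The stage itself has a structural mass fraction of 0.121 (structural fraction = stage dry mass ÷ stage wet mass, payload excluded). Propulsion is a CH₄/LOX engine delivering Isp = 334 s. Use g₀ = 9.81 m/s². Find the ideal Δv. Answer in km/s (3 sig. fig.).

Δv ≈ 6.02 km/s

Stage wet mass = m₀ − payload = 46,860 − 2,030 = 44,830 kg.
Stage dry mass = ε × stage wet mass = 0.121 × 44,830 = 5,424.43 kg.
Burnout mass m_f = stage dry + payload = 5,424.43 + 2,030 = 7,454.43 kg.
v_e = Isp · g₀ = 334 × 9.81 = 3276.5 m/s.
Δv = v_e · ln(46,860/7,454.43) = 3276.5 × ln(6.286) = 3276.5 × 1.8384 ≈ 6023 m/s.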